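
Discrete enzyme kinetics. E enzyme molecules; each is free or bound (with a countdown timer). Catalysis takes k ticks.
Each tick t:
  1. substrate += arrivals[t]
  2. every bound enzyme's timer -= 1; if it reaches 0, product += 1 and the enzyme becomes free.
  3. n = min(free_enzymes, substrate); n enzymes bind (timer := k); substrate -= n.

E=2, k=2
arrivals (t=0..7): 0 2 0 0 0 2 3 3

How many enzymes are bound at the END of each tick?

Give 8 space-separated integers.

t=0: arr=0 -> substrate=0 bound=0 product=0
t=1: arr=2 -> substrate=0 bound=2 product=0
t=2: arr=0 -> substrate=0 bound=2 product=0
t=3: arr=0 -> substrate=0 bound=0 product=2
t=4: arr=0 -> substrate=0 bound=0 product=2
t=5: arr=2 -> substrate=0 bound=2 product=2
t=6: arr=3 -> substrate=3 bound=2 product=2
t=7: arr=3 -> substrate=4 bound=2 product=4

Answer: 0 2 2 0 0 2 2 2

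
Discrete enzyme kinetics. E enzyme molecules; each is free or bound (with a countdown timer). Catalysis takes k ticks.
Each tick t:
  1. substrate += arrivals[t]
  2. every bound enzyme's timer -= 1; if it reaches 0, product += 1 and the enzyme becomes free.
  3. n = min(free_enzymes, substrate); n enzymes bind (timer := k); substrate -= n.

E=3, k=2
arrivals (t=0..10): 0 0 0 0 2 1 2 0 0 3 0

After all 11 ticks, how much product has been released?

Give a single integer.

Answer: 5

Derivation:
t=0: arr=0 -> substrate=0 bound=0 product=0
t=1: arr=0 -> substrate=0 bound=0 product=0
t=2: arr=0 -> substrate=0 bound=0 product=0
t=3: arr=0 -> substrate=0 bound=0 product=0
t=4: arr=2 -> substrate=0 bound=2 product=0
t=5: arr=1 -> substrate=0 bound=3 product=0
t=6: arr=2 -> substrate=0 bound=3 product=2
t=7: arr=0 -> substrate=0 bound=2 product=3
t=8: arr=0 -> substrate=0 bound=0 product=5
t=9: arr=3 -> substrate=0 bound=3 product=5
t=10: arr=0 -> substrate=0 bound=3 product=5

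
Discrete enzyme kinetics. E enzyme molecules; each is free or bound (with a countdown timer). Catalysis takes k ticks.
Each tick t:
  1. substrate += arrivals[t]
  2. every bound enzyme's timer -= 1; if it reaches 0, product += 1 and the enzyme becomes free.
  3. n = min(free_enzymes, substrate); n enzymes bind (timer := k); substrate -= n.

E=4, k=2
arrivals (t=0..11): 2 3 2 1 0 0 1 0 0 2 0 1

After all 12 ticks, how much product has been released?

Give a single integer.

t=0: arr=2 -> substrate=0 bound=2 product=0
t=1: arr=3 -> substrate=1 bound=4 product=0
t=2: arr=2 -> substrate=1 bound=4 product=2
t=3: arr=1 -> substrate=0 bound=4 product=4
t=4: arr=0 -> substrate=0 bound=2 product=6
t=5: arr=0 -> substrate=0 bound=0 product=8
t=6: arr=1 -> substrate=0 bound=1 product=8
t=7: arr=0 -> substrate=0 bound=1 product=8
t=8: arr=0 -> substrate=0 bound=0 product=9
t=9: arr=2 -> substrate=0 bound=2 product=9
t=10: arr=0 -> substrate=0 bound=2 product=9
t=11: arr=1 -> substrate=0 bound=1 product=11

Answer: 11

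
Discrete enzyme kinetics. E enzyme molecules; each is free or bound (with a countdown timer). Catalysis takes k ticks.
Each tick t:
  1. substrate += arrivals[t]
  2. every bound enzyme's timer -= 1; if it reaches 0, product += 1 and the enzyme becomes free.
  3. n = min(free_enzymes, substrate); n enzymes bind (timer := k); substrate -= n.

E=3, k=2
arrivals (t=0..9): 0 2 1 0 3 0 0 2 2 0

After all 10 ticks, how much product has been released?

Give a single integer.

Answer: 8

Derivation:
t=0: arr=0 -> substrate=0 bound=0 product=0
t=1: arr=2 -> substrate=0 bound=2 product=0
t=2: arr=1 -> substrate=0 bound=3 product=0
t=3: arr=0 -> substrate=0 bound=1 product=2
t=4: arr=3 -> substrate=0 bound=3 product=3
t=5: arr=0 -> substrate=0 bound=3 product=3
t=6: arr=0 -> substrate=0 bound=0 product=6
t=7: arr=2 -> substrate=0 bound=2 product=6
t=8: arr=2 -> substrate=1 bound=3 product=6
t=9: arr=0 -> substrate=0 bound=2 product=8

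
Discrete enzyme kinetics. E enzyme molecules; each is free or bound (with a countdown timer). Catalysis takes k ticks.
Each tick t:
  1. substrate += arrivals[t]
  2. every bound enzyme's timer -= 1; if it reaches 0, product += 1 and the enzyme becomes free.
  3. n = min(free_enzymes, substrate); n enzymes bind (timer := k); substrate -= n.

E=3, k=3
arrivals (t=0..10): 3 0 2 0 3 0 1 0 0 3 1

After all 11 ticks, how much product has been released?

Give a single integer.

t=0: arr=3 -> substrate=0 bound=3 product=0
t=1: arr=0 -> substrate=0 bound=3 product=0
t=2: arr=2 -> substrate=2 bound=3 product=0
t=3: arr=0 -> substrate=0 bound=2 product=3
t=4: arr=3 -> substrate=2 bound=3 product=3
t=5: arr=0 -> substrate=2 bound=3 product=3
t=6: arr=1 -> substrate=1 bound=3 product=5
t=7: arr=0 -> substrate=0 bound=3 product=6
t=8: arr=0 -> substrate=0 bound=3 product=6
t=9: arr=3 -> substrate=1 bound=3 product=8
t=10: arr=1 -> substrate=1 bound=3 product=9

Answer: 9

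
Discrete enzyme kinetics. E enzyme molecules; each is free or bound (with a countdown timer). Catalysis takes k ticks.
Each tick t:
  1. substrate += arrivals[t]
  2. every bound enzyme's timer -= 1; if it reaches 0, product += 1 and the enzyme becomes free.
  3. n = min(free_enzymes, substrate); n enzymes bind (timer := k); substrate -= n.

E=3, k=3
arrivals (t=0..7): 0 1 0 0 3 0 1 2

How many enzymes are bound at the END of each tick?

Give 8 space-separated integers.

t=0: arr=0 -> substrate=0 bound=0 product=0
t=1: arr=1 -> substrate=0 bound=1 product=0
t=2: arr=0 -> substrate=0 bound=1 product=0
t=3: arr=0 -> substrate=0 bound=1 product=0
t=4: arr=3 -> substrate=0 bound=3 product=1
t=5: arr=0 -> substrate=0 bound=3 product=1
t=6: arr=1 -> substrate=1 bound=3 product=1
t=7: arr=2 -> substrate=0 bound=3 product=4

Answer: 0 1 1 1 3 3 3 3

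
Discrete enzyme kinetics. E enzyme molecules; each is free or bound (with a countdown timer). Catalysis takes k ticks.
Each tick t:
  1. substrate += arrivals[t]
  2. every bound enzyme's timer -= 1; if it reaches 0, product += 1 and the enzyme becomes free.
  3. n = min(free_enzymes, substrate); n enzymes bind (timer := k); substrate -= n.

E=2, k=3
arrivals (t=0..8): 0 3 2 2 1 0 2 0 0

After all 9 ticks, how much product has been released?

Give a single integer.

t=0: arr=0 -> substrate=0 bound=0 product=0
t=1: arr=3 -> substrate=1 bound=2 product=0
t=2: arr=2 -> substrate=3 bound=2 product=0
t=3: arr=2 -> substrate=5 bound=2 product=0
t=4: arr=1 -> substrate=4 bound=2 product=2
t=5: arr=0 -> substrate=4 bound=2 product=2
t=6: arr=2 -> substrate=6 bound=2 product=2
t=7: arr=0 -> substrate=4 bound=2 product=4
t=8: arr=0 -> substrate=4 bound=2 product=4

Answer: 4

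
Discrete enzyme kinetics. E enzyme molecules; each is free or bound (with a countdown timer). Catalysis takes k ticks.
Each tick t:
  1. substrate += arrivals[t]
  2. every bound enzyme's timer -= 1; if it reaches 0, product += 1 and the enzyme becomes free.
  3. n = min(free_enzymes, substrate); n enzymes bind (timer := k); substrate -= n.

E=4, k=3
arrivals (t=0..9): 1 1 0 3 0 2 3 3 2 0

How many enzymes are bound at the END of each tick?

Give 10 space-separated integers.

t=0: arr=1 -> substrate=0 bound=1 product=0
t=1: arr=1 -> substrate=0 bound=2 product=0
t=2: arr=0 -> substrate=0 bound=2 product=0
t=3: arr=3 -> substrate=0 bound=4 product=1
t=4: arr=0 -> substrate=0 bound=3 product=2
t=5: arr=2 -> substrate=1 bound=4 product=2
t=6: arr=3 -> substrate=1 bound=4 product=5
t=7: arr=3 -> substrate=4 bound=4 product=5
t=8: arr=2 -> substrate=5 bound=4 product=6
t=9: arr=0 -> substrate=2 bound=4 product=9

Answer: 1 2 2 4 3 4 4 4 4 4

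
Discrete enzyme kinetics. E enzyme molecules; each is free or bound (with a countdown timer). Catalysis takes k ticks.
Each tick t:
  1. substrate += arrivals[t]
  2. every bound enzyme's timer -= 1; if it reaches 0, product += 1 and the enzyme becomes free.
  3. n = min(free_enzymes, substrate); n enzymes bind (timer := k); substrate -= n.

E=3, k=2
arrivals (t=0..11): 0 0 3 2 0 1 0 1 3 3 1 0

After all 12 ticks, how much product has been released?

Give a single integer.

t=0: arr=0 -> substrate=0 bound=0 product=0
t=1: arr=0 -> substrate=0 bound=0 product=0
t=2: arr=3 -> substrate=0 bound=3 product=0
t=3: arr=2 -> substrate=2 bound=3 product=0
t=4: arr=0 -> substrate=0 bound=2 product=3
t=5: arr=1 -> substrate=0 bound=3 product=3
t=6: arr=0 -> substrate=0 bound=1 product=5
t=7: arr=1 -> substrate=0 bound=1 product=6
t=8: arr=3 -> substrate=1 bound=3 product=6
t=9: arr=3 -> substrate=3 bound=3 product=7
t=10: arr=1 -> substrate=2 bound=3 product=9
t=11: arr=0 -> substrate=1 bound=3 product=10

Answer: 10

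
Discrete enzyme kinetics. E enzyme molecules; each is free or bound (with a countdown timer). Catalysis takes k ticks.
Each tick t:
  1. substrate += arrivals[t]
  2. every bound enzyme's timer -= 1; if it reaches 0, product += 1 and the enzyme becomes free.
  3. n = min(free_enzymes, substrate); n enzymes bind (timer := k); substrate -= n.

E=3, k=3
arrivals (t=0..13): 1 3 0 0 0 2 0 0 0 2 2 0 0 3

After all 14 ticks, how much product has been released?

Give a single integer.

Answer: 9

Derivation:
t=0: arr=1 -> substrate=0 bound=1 product=0
t=1: arr=3 -> substrate=1 bound=3 product=0
t=2: arr=0 -> substrate=1 bound=3 product=0
t=3: arr=0 -> substrate=0 bound=3 product=1
t=4: arr=0 -> substrate=0 bound=1 product=3
t=5: arr=2 -> substrate=0 bound=3 product=3
t=6: arr=0 -> substrate=0 bound=2 product=4
t=7: arr=0 -> substrate=0 bound=2 product=4
t=8: arr=0 -> substrate=0 bound=0 product=6
t=9: arr=2 -> substrate=0 bound=2 product=6
t=10: arr=2 -> substrate=1 bound=3 product=6
t=11: arr=0 -> substrate=1 bound=3 product=6
t=12: arr=0 -> substrate=0 bound=2 product=8
t=13: arr=3 -> substrate=1 bound=3 product=9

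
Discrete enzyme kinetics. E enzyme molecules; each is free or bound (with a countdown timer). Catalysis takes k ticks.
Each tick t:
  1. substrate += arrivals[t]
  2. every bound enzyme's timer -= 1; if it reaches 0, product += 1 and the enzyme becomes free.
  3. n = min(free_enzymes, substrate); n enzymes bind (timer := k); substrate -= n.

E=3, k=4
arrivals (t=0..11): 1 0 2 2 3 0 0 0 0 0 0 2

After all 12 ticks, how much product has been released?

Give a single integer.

t=0: arr=1 -> substrate=0 bound=1 product=0
t=1: arr=0 -> substrate=0 bound=1 product=0
t=2: arr=2 -> substrate=0 bound=3 product=0
t=3: arr=2 -> substrate=2 bound=3 product=0
t=4: arr=3 -> substrate=4 bound=3 product=1
t=5: arr=0 -> substrate=4 bound=3 product=1
t=6: arr=0 -> substrate=2 bound=3 product=3
t=7: arr=0 -> substrate=2 bound=3 product=3
t=8: arr=0 -> substrate=1 bound=3 product=4
t=9: arr=0 -> substrate=1 bound=3 product=4
t=10: arr=0 -> substrate=0 bound=2 product=6
t=11: arr=2 -> substrate=1 bound=3 product=6

Answer: 6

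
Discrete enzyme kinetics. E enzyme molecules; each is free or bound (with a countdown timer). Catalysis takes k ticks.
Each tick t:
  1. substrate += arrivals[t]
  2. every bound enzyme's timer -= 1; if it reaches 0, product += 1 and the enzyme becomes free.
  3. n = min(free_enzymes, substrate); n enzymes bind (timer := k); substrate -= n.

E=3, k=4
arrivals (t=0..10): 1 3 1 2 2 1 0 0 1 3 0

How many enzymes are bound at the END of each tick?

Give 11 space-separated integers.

t=0: arr=1 -> substrate=0 bound=1 product=0
t=1: arr=3 -> substrate=1 bound=3 product=0
t=2: arr=1 -> substrate=2 bound=3 product=0
t=3: arr=2 -> substrate=4 bound=3 product=0
t=4: arr=2 -> substrate=5 bound=3 product=1
t=5: arr=1 -> substrate=4 bound=3 product=3
t=6: arr=0 -> substrate=4 bound=3 product=3
t=7: arr=0 -> substrate=4 bound=3 product=3
t=8: arr=1 -> substrate=4 bound=3 product=4
t=9: arr=3 -> substrate=5 bound=3 product=6
t=10: arr=0 -> substrate=5 bound=3 product=6

Answer: 1 3 3 3 3 3 3 3 3 3 3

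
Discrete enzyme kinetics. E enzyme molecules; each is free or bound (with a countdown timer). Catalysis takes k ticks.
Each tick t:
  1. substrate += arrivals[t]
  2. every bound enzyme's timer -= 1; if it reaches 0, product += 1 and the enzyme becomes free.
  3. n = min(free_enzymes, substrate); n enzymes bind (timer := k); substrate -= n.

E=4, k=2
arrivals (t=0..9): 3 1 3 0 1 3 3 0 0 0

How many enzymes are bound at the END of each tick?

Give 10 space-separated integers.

Answer: 3 4 4 3 1 4 4 3 2 0

Derivation:
t=0: arr=3 -> substrate=0 bound=3 product=0
t=1: arr=1 -> substrate=0 bound=4 product=0
t=2: arr=3 -> substrate=0 bound=4 product=3
t=3: arr=0 -> substrate=0 bound=3 product=4
t=4: arr=1 -> substrate=0 bound=1 product=7
t=5: arr=3 -> substrate=0 bound=4 product=7
t=6: arr=3 -> substrate=2 bound=4 product=8
t=7: arr=0 -> substrate=0 bound=3 product=11
t=8: arr=0 -> substrate=0 bound=2 product=12
t=9: arr=0 -> substrate=0 bound=0 product=14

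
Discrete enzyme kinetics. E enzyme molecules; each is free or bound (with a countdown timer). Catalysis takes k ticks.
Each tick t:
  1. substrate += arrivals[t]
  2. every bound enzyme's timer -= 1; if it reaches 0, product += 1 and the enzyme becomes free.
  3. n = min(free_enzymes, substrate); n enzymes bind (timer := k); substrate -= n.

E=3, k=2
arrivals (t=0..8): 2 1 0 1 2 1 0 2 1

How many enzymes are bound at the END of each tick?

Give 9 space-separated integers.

t=0: arr=2 -> substrate=0 bound=2 product=0
t=1: arr=1 -> substrate=0 bound=3 product=0
t=2: arr=0 -> substrate=0 bound=1 product=2
t=3: arr=1 -> substrate=0 bound=1 product=3
t=4: arr=2 -> substrate=0 bound=3 product=3
t=5: arr=1 -> substrate=0 bound=3 product=4
t=6: arr=0 -> substrate=0 bound=1 product=6
t=7: arr=2 -> substrate=0 bound=2 product=7
t=8: arr=1 -> substrate=0 bound=3 product=7

Answer: 2 3 1 1 3 3 1 2 3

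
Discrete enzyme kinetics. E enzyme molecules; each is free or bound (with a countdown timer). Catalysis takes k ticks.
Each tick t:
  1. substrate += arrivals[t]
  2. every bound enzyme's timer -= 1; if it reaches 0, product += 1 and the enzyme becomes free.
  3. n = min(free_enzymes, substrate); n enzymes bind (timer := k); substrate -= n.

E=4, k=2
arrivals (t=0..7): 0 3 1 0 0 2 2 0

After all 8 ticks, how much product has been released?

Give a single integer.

t=0: arr=0 -> substrate=0 bound=0 product=0
t=1: arr=3 -> substrate=0 bound=3 product=0
t=2: arr=1 -> substrate=0 bound=4 product=0
t=3: arr=0 -> substrate=0 bound=1 product=3
t=4: arr=0 -> substrate=0 bound=0 product=4
t=5: arr=2 -> substrate=0 bound=2 product=4
t=6: arr=2 -> substrate=0 bound=4 product=4
t=7: arr=0 -> substrate=0 bound=2 product=6

Answer: 6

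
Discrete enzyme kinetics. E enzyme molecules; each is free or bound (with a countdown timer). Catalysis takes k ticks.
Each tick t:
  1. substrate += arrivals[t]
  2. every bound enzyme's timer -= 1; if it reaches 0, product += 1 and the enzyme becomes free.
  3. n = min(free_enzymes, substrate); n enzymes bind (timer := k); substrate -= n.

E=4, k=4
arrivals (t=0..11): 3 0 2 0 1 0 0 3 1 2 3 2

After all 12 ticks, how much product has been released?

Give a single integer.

t=0: arr=3 -> substrate=0 bound=3 product=0
t=1: arr=0 -> substrate=0 bound=3 product=0
t=2: arr=2 -> substrate=1 bound=4 product=0
t=3: arr=0 -> substrate=1 bound=4 product=0
t=4: arr=1 -> substrate=0 bound=3 product=3
t=5: arr=0 -> substrate=0 bound=3 product=3
t=6: arr=0 -> substrate=0 bound=2 product=4
t=7: arr=3 -> substrate=1 bound=4 product=4
t=8: arr=1 -> substrate=0 bound=4 product=6
t=9: arr=2 -> substrate=2 bound=4 product=6
t=10: arr=3 -> substrate=5 bound=4 product=6
t=11: arr=2 -> substrate=5 bound=4 product=8

Answer: 8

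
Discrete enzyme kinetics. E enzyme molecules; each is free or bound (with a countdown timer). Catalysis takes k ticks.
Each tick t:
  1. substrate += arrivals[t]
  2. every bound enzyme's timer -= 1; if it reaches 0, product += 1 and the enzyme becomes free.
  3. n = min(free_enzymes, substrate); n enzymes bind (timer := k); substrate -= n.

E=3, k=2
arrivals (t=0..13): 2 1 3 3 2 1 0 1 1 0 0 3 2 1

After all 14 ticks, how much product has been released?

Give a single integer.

t=0: arr=2 -> substrate=0 bound=2 product=0
t=1: arr=1 -> substrate=0 bound=3 product=0
t=2: arr=3 -> substrate=1 bound=3 product=2
t=3: arr=3 -> substrate=3 bound=3 product=3
t=4: arr=2 -> substrate=3 bound=3 product=5
t=5: arr=1 -> substrate=3 bound=3 product=6
t=6: arr=0 -> substrate=1 bound=3 product=8
t=7: arr=1 -> substrate=1 bound=3 product=9
t=8: arr=1 -> substrate=0 bound=3 product=11
t=9: arr=0 -> substrate=0 bound=2 product=12
t=10: arr=0 -> substrate=0 bound=0 product=14
t=11: arr=3 -> substrate=0 bound=3 product=14
t=12: arr=2 -> substrate=2 bound=3 product=14
t=13: arr=1 -> substrate=0 bound=3 product=17

Answer: 17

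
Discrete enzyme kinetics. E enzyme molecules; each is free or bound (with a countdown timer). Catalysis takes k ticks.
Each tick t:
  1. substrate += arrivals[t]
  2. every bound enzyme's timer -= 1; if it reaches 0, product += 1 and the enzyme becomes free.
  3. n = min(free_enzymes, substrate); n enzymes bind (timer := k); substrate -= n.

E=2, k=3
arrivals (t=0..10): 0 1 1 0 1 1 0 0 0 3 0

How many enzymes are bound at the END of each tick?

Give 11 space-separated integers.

Answer: 0 1 2 2 2 2 2 1 0 2 2

Derivation:
t=0: arr=0 -> substrate=0 bound=0 product=0
t=1: arr=1 -> substrate=0 bound=1 product=0
t=2: arr=1 -> substrate=0 bound=2 product=0
t=3: arr=0 -> substrate=0 bound=2 product=0
t=4: arr=1 -> substrate=0 bound=2 product=1
t=5: arr=1 -> substrate=0 bound=2 product=2
t=6: arr=0 -> substrate=0 bound=2 product=2
t=7: arr=0 -> substrate=0 bound=1 product=3
t=8: arr=0 -> substrate=0 bound=0 product=4
t=9: arr=3 -> substrate=1 bound=2 product=4
t=10: arr=0 -> substrate=1 bound=2 product=4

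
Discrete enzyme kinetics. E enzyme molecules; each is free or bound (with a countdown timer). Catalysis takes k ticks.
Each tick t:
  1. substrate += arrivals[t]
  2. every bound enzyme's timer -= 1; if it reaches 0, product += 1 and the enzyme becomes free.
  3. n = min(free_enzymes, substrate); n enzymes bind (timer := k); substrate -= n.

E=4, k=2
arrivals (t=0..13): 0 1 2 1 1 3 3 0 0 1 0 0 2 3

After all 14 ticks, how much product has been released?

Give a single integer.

t=0: arr=0 -> substrate=0 bound=0 product=0
t=1: arr=1 -> substrate=0 bound=1 product=0
t=2: arr=2 -> substrate=0 bound=3 product=0
t=3: arr=1 -> substrate=0 bound=3 product=1
t=4: arr=1 -> substrate=0 bound=2 product=3
t=5: arr=3 -> substrate=0 bound=4 product=4
t=6: arr=3 -> substrate=2 bound=4 product=5
t=7: arr=0 -> substrate=0 bound=3 product=8
t=8: arr=0 -> substrate=0 bound=2 product=9
t=9: arr=1 -> substrate=0 bound=1 product=11
t=10: arr=0 -> substrate=0 bound=1 product=11
t=11: arr=0 -> substrate=0 bound=0 product=12
t=12: arr=2 -> substrate=0 bound=2 product=12
t=13: arr=3 -> substrate=1 bound=4 product=12

Answer: 12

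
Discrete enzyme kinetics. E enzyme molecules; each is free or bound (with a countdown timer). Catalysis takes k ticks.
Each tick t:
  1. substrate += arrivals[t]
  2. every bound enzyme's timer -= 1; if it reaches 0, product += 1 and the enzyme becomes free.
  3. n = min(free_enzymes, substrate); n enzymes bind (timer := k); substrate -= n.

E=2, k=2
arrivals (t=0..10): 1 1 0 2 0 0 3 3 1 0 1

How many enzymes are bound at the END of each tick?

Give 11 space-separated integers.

t=0: arr=1 -> substrate=0 bound=1 product=0
t=1: arr=1 -> substrate=0 bound=2 product=0
t=2: arr=0 -> substrate=0 bound=1 product=1
t=3: arr=2 -> substrate=0 bound=2 product=2
t=4: arr=0 -> substrate=0 bound=2 product=2
t=5: arr=0 -> substrate=0 bound=0 product=4
t=6: arr=3 -> substrate=1 bound=2 product=4
t=7: arr=3 -> substrate=4 bound=2 product=4
t=8: arr=1 -> substrate=3 bound=2 product=6
t=9: arr=0 -> substrate=3 bound=2 product=6
t=10: arr=1 -> substrate=2 bound=2 product=8

Answer: 1 2 1 2 2 0 2 2 2 2 2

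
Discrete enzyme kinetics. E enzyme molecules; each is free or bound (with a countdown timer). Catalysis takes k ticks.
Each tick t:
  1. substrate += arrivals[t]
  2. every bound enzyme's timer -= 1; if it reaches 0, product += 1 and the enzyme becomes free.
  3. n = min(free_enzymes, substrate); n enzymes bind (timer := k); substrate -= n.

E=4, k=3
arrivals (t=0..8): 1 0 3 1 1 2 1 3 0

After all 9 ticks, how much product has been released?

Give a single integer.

t=0: arr=1 -> substrate=0 bound=1 product=0
t=1: arr=0 -> substrate=0 bound=1 product=0
t=2: arr=3 -> substrate=0 bound=4 product=0
t=3: arr=1 -> substrate=0 bound=4 product=1
t=4: arr=1 -> substrate=1 bound=4 product=1
t=5: arr=2 -> substrate=0 bound=4 product=4
t=6: arr=1 -> substrate=0 bound=4 product=5
t=7: arr=3 -> substrate=3 bound=4 product=5
t=8: arr=0 -> substrate=0 bound=4 product=8

Answer: 8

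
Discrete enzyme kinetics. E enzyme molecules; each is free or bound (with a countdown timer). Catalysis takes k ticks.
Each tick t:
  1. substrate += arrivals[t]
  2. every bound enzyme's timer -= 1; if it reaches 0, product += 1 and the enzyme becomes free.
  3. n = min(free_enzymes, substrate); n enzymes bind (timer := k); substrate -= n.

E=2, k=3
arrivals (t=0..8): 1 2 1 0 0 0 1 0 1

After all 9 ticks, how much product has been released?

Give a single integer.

t=0: arr=1 -> substrate=0 bound=1 product=0
t=1: arr=2 -> substrate=1 bound=2 product=0
t=2: arr=1 -> substrate=2 bound=2 product=0
t=3: arr=0 -> substrate=1 bound=2 product=1
t=4: arr=0 -> substrate=0 bound=2 product=2
t=5: arr=0 -> substrate=0 bound=2 product=2
t=6: arr=1 -> substrate=0 bound=2 product=3
t=7: arr=0 -> substrate=0 bound=1 product=4
t=8: arr=1 -> substrate=0 bound=2 product=4

Answer: 4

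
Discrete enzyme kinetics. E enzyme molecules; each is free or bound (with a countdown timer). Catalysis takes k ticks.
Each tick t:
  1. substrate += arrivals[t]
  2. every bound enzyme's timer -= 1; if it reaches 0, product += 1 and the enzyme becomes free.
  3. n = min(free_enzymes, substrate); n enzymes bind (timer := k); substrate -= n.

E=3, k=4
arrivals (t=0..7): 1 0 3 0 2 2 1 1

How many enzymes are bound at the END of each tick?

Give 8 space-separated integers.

t=0: arr=1 -> substrate=0 bound=1 product=0
t=1: arr=0 -> substrate=0 bound=1 product=0
t=2: arr=3 -> substrate=1 bound=3 product=0
t=3: arr=0 -> substrate=1 bound=3 product=0
t=4: arr=2 -> substrate=2 bound=3 product=1
t=5: arr=2 -> substrate=4 bound=3 product=1
t=6: arr=1 -> substrate=3 bound=3 product=3
t=7: arr=1 -> substrate=4 bound=3 product=3

Answer: 1 1 3 3 3 3 3 3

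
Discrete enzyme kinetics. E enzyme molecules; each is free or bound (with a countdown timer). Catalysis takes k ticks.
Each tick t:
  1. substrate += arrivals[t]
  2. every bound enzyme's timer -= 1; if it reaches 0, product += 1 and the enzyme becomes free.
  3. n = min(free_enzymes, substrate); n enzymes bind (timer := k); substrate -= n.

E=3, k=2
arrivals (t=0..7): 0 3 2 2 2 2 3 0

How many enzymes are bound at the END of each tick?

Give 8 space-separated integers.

Answer: 0 3 3 3 3 3 3 3

Derivation:
t=0: arr=0 -> substrate=0 bound=0 product=0
t=1: arr=3 -> substrate=0 bound=3 product=0
t=2: arr=2 -> substrate=2 bound=3 product=0
t=3: arr=2 -> substrate=1 bound=3 product=3
t=4: arr=2 -> substrate=3 bound=3 product=3
t=5: arr=2 -> substrate=2 bound=3 product=6
t=6: arr=3 -> substrate=5 bound=3 product=6
t=7: arr=0 -> substrate=2 bound=3 product=9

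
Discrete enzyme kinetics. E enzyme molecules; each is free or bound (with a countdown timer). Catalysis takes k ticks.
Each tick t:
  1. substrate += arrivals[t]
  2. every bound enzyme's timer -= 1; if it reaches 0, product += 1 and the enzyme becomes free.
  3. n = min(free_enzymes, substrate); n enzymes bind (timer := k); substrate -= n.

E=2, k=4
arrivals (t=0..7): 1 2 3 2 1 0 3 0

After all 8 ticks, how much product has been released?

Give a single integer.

t=0: arr=1 -> substrate=0 bound=1 product=0
t=1: arr=2 -> substrate=1 bound=2 product=0
t=2: arr=3 -> substrate=4 bound=2 product=0
t=3: arr=2 -> substrate=6 bound=2 product=0
t=4: arr=1 -> substrate=6 bound=2 product=1
t=5: arr=0 -> substrate=5 bound=2 product=2
t=6: arr=3 -> substrate=8 bound=2 product=2
t=7: arr=0 -> substrate=8 bound=2 product=2

Answer: 2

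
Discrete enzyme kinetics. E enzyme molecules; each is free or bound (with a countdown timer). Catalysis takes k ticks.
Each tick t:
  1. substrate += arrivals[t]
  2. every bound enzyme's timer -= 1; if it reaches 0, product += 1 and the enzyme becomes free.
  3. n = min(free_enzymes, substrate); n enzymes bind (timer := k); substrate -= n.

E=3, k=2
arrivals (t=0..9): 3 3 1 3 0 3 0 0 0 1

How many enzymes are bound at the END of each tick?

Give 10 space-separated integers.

t=0: arr=3 -> substrate=0 bound=3 product=0
t=1: arr=3 -> substrate=3 bound=3 product=0
t=2: arr=1 -> substrate=1 bound=3 product=3
t=3: arr=3 -> substrate=4 bound=3 product=3
t=4: arr=0 -> substrate=1 bound=3 product=6
t=5: arr=3 -> substrate=4 bound=3 product=6
t=6: arr=0 -> substrate=1 bound=3 product=9
t=7: arr=0 -> substrate=1 bound=3 product=9
t=8: arr=0 -> substrate=0 bound=1 product=12
t=9: arr=1 -> substrate=0 bound=2 product=12

Answer: 3 3 3 3 3 3 3 3 1 2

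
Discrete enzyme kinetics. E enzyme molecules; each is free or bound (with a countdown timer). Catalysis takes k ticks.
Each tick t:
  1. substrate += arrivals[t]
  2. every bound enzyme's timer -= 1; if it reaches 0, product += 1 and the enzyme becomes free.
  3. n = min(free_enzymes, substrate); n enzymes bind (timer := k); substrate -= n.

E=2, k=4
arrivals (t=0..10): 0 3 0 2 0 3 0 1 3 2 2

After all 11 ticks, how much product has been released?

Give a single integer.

Answer: 4

Derivation:
t=0: arr=0 -> substrate=0 bound=0 product=0
t=1: arr=3 -> substrate=1 bound=2 product=0
t=2: arr=0 -> substrate=1 bound=2 product=0
t=3: arr=2 -> substrate=3 bound=2 product=0
t=4: arr=0 -> substrate=3 bound=2 product=0
t=5: arr=3 -> substrate=4 bound=2 product=2
t=6: arr=0 -> substrate=4 bound=2 product=2
t=7: arr=1 -> substrate=5 bound=2 product=2
t=8: arr=3 -> substrate=8 bound=2 product=2
t=9: arr=2 -> substrate=8 bound=2 product=4
t=10: arr=2 -> substrate=10 bound=2 product=4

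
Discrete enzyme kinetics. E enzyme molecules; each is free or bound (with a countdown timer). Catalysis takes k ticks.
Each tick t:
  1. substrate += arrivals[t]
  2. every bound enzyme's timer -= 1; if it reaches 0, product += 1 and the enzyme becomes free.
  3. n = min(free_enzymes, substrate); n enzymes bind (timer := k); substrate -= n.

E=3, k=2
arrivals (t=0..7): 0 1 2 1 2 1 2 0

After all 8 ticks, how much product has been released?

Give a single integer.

t=0: arr=0 -> substrate=0 bound=0 product=0
t=1: arr=1 -> substrate=0 bound=1 product=0
t=2: arr=2 -> substrate=0 bound=3 product=0
t=3: arr=1 -> substrate=0 bound=3 product=1
t=4: arr=2 -> substrate=0 bound=3 product=3
t=5: arr=1 -> substrate=0 bound=3 product=4
t=6: arr=2 -> substrate=0 bound=3 product=6
t=7: arr=0 -> substrate=0 bound=2 product=7

Answer: 7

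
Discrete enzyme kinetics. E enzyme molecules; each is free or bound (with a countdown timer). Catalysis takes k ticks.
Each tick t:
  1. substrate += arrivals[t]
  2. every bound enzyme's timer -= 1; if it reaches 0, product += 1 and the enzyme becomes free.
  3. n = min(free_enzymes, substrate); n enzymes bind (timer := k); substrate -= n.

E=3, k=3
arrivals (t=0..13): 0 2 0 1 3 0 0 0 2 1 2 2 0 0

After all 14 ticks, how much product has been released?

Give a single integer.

t=0: arr=0 -> substrate=0 bound=0 product=0
t=1: arr=2 -> substrate=0 bound=2 product=0
t=2: arr=0 -> substrate=0 bound=2 product=0
t=3: arr=1 -> substrate=0 bound=3 product=0
t=4: arr=3 -> substrate=1 bound=3 product=2
t=5: arr=0 -> substrate=1 bound=3 product=2
t=6: arr=0 -> substrate=0 bound=3 product=3
t=7: arr=0 -> substrate=0 bound=1 product=5
t=8: arr=2 -> substrate=0 bound=3 product=5
t=9: arr=1 -> substrate=0 bound=3 product=6
t=10: arr=2 -> substrate=2 bound=3 product=6
t=11: arr=2 -> substrate=2 bound=3 product=8
t=12: arr=0 -> substrate=1 bound=3 product=9
t=13: arr=0 -> substrate=1 bound=3 product=9

Answer: 9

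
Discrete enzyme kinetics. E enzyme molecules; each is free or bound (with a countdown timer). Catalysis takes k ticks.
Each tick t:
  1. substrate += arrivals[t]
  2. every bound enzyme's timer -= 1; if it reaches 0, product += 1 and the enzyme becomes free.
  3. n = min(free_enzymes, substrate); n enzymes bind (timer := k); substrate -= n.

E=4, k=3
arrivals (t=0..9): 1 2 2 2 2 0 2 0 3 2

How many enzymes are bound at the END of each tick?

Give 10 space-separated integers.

t=0: arr=1 -> substrate=0 bound=1 product=0
t=1: arr=2 -> substrate=0 bound=3 product=0
t=2: arr=2 -> substrate=1 bound=4 product=0
t=3: arr=2 -> substrate=2 bound=4 product=1
t=4: arr=2 -> substrate=2 bound=4 product=3
t=5: arr=0 -> substrate=1 bound=4 product=4
t=6: arr=2 -> substrate=2 bound=4 product=5
t=7: arr=0 -> substrate=0 bound=4 product=7
t=8: arr=3 -> substrate=2 bound=4 product=8
t=9: arr=2 -> substrate=3 bound=4 product=9

Answer: 1 3 4 4 4 4 4 4 4 4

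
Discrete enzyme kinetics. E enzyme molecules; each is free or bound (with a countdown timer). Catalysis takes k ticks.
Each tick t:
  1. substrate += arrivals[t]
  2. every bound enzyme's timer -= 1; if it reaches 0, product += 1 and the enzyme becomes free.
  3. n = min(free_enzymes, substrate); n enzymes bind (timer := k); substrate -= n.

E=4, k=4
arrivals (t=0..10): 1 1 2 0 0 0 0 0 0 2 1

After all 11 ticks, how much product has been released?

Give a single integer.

t=0: arr=1 -> substrate=0 bound=1 product=0
t=1: arr=1 -> substrate=0 bound=2 product=0
t=2: arr=2 -> substrate=0 bound=4 product=0
t=3: arr=0 -> substrate=0 bound=4 product=0
t=4: arr=0 -> substrate=0 bound=3 product=1
t=5: arr=0 -> substrate=0 bound=2 product=2
t=6: arr=0 -> substrate=0 bound=0 product=4
t=7: arr=0 -> substrate=0 bound=0 product=4
t=8: arr=0 -> substrate=0 bound=0 product=4
t=9: arr=2 -> substrate=0 bound=2 product=4
t=10: arr=1 -> substrate=0 bound=3 product=4

Answer: 4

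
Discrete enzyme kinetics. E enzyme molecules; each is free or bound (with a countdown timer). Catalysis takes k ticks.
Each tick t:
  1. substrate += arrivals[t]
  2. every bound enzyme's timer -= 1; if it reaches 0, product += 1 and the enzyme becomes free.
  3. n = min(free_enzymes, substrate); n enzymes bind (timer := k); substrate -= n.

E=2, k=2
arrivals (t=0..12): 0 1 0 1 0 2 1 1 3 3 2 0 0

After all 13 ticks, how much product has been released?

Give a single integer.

Answer: 8

Derivation:
t=0: arr=0 -> substrate=0 bound=0 product=0
t=1: arr=1 -> substrate=0 bound=1 product=0
t=2: arr=0 -> substrate=0 bound=1 product=0
t=3: arr=1 -> substrate=0 bound=1 product=1
t=4: arr=0 -> substrate=0 bound=1 product=1
t=5: arr=2 -> substrate=0 bound=2 product=2
t=6: arr=1 -> substrate=1 bound=2 product=2
t=7: arr=1 -> substrate=0 bound=2 product=4
t=8: arr=3 -> substrate=3 bound=2 product=4
t=9: arr=3 -> substrate=4 bound=2 product=6
t=10: arr=2 -> substrate=6 bound=2 product=6
t=11: arr=0 -> substrate=4 bound=2 product=8
t=12: arr=0 -> substrate=4 bound=2 product=8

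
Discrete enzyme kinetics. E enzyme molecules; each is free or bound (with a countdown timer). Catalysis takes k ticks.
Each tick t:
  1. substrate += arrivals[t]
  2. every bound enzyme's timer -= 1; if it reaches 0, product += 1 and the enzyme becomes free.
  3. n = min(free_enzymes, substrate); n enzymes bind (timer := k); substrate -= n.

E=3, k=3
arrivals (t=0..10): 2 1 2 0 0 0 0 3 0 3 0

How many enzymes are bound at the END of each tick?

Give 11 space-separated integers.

t=0: arr=2 -> substrate=0 bound=2 product=0
t=1: arr=1 -> substrate=0 bound=3 product=0
t=2: arr=2 -> substrate=2 bound=3 product=0
t=3: arr=0 -> substrate=0 bound=3 product=2
t=4: arr=0 -> substrate=0 bound=2 product=3
t=5: arr=0 -> substrate=0 bound=2 product=3
t=6: arr=0 -> substrate=0 bound=0 product=5
t=7: arr=3 -> substrate=0 bound=3 product=5
t=8: arr=0 -> substrate=0 bound=3 product=5
t=9: arr=3 -> substrate=3 bound=3 product=5
t=10: arr=0 -> substrate=0 bound=3 product=8

Answer: 2 3 3 3 2 2 0 3 3 3 3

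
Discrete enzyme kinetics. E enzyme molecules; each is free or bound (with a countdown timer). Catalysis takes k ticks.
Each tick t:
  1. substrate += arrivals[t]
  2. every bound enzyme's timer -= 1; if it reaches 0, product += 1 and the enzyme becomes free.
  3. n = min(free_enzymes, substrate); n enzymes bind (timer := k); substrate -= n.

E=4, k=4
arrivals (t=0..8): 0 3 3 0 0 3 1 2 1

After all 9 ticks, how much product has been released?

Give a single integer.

t=0: arr=0 -> substrate=0 bound=0 product=0
t=1: arr=3 -> substrate=0 bound=3 product=0
t=2: arr=3 -> substrate=2 bound=4 product=0
t=3: arr=0 -> substrate=2 bound=4 product=0
t=4: arr=0 -> substrate=2 bound=4 product=0
t=5: arr=3 -> substrate=2 bound=4 product=3
t=6: arr=1 -> substrate=2 bound=4 product=4
t=7: arr=2 -> substrate=4 bound=4 product=4
t=8: arr=1 -> substrate=5 bound=4 product=4

Answer: 4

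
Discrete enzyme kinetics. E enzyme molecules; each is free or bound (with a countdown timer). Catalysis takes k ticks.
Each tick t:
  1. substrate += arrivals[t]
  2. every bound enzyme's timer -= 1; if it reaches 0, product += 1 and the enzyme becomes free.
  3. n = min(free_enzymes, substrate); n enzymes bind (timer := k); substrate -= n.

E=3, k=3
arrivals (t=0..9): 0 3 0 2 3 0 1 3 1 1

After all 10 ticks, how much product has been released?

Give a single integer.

t=0: arr=0 -> substrate=0 bound=0 product=0
t=1: arr=3 -> substrate=0 bound=3 product=0
t=2: arr=0 -> substrate=0 bound=3 product=0
t=3: arr=2 -> substrate=2 bound=3 product=0
t=4: arr=3 -> substrate=2 bound=3 product=3
t=5: arr=0 -> substrate=2 bound=3 product=3
t=6: arr=1 -> substrate=3 bound=3 product=3
t=7: arr=3 -> substrate=3 bound=3 product=6
t=8: arr=1 -> substrate=4 bound=3 product=6
t=9: arr=1 -> substrate=5 bound=3 product=6

Answer: 6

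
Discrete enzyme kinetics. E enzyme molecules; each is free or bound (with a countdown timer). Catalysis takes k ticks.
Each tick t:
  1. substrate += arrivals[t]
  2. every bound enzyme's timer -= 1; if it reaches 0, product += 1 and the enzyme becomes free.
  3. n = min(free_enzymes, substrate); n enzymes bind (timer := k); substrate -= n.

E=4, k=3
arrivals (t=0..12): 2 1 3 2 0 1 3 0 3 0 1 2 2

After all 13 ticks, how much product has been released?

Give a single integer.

Answer: 14

Derivation:
t=0: arr=2 -> substrate=0 bound=2 product=0
t=1: arr=1 -> substrate=0 bound=3 product=0
t=2: arr=3 -> substrate=2 bound=4 product=0
t=3: arr=2 -> substrate=2 bound=4 product=2
t=4: arr=0 -> substrate=1 bound=4 product=3
t=5: arr=1 -> substrate=1 bound=4 product=4
t=6: arr=3 -> substrate=2 bound=4 product=6
t=7: arr=0 -> substrate=1 bound=4 product=7
t=8: arr=3 -> substrate=3 bound=4 product=8
t=9: arr=0 -> substrate=1 bound=4 product=10
t=10: arr=1 -> substrate=1 bound=4 product=11
t=11: arr=2 -> substrate=2 bound=4 product=12
t=12: arr=2 -> substrate=2 bound=4 product=14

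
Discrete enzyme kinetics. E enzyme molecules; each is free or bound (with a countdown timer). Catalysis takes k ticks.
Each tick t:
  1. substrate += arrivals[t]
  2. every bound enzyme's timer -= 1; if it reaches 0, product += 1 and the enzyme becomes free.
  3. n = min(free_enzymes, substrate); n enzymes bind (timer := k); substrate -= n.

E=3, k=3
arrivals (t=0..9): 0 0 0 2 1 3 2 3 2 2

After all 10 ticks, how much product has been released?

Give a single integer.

t=0: arr=0 -> substrate=0 bound=0 product=0
t=1: arr=0 -> substrate=0 bound=0 product=0
t=2: arr=0 -> substrate=0 bound=0 product=0
t=3: arr=2 -> substrate=0 bound=2 product=0
t=4: arr=1 -> substrate=0 bound=3 product=0
t=5: arr=3 -> substrate=3 bound=3 product=0
t=6: arr=2 -> substrate=3 bound=3 product=2
t=7: arr=3 -> substrate=5 bound=3 product=3
t=8: arr=2 -> substrate=7 bound=3 product=3
t=9: arr=2 -> substrate=7 bound=3 product=5

Answer: 5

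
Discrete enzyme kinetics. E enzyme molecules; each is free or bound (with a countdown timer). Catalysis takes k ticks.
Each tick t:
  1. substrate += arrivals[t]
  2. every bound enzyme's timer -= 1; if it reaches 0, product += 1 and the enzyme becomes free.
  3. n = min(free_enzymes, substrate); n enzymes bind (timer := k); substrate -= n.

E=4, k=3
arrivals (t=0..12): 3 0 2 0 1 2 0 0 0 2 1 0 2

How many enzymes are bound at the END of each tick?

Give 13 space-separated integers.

Answer: 3 3 4 2 3 4 3 2 0 2 3 3 3

Derivation:
t=0: arr=3 -> substrate=0 bound=3 product=0
t=1: arr=0 -> substrate=0 bound=3 product=0
t=2: arr=2 -> substrate=1 bound=4 product=0
t=3: arr=0 -> substrate=0 bound=2 product=3
t=4: arr=1 -> substrate=0 bound=3 product=3
t=5: arr=2 -> substrate=0 bound=4 product=4
t=6: arr=0 -> substrate=0 bound=3 product=5
t=7: arr=0 -> substrate=0 bound=2 product=6
t=8: arr=0 -> substrate=0 bound=0 product=8
t=9: arr=2 -> substrate=0 bound=2 product=8
t=10: arr=1 -> substrate=0 bound=3 product=8
t=11: arr=0 -> substrate=0 bound=3 product=8
t=12: arr=2 -> substrate=0 bound=3 product=10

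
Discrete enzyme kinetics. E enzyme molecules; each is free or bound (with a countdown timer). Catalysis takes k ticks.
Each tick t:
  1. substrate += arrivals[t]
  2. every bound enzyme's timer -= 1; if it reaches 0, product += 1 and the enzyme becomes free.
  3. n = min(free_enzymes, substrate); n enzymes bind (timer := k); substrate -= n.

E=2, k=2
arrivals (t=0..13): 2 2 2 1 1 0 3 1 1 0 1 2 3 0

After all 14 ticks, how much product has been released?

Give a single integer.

t=0: arr=2 -> substrate=0 bound=2 product=0
t=1: arr=2 -> substrate=2 bound=2 product=0
t=2: arr=2 -> substrate=2 bound=2 product=2
t=3: arr=1 -> substrate=3 bound=2 product=2
t=4: arr=1 -> substrate=2 bound=2 product=4
t=5: arr=0 -> substrate=2 bound=2 product=4
t=6: arr=3 -> substrate=3 bound=2 product=6
t=7: arr=1 -> substrate=4 bound=2 product=6
t=8: arr=1 -> substrate=3 bound=2 product=8
t=9: arr=0 -> substrate=3 bound=2 product=8
t=10: arr=1 -> substrate=2 bound=2 product=10
t=11: arr=2 -> substrate=4 bound=2 product=10
t=12: arr=3 -> substrate=5 bound=2 product=12
t=13: arr=0 -> substrate=5 bound=2 product=12

Answer: 12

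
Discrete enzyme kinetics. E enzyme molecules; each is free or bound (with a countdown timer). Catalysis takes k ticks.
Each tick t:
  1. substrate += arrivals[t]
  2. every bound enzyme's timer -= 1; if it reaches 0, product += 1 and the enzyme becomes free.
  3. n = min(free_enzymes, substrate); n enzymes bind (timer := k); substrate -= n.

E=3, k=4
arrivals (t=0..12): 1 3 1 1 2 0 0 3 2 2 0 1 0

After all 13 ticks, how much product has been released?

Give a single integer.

t=0: arr=1 -> substrate=0 bound=1 product=0
t=1: arr=3 -> substrate=1 bound=3 product=0
t=2: arr=1 -> substrate=2 bound=3 product=0
t=3: arr=1 -> substrate=3 bound=3 product=0
t=4: arr=2 -> substrate=4 bound=3 product=1
t=5: arr=0 -> substrate=2 bound=3 product=3
t=6: arr=0 -> substrate=2 bound=3 product=3
t=7: arr=3 -> substrate=5 bound=3 product=3
t=8: arr=2 -> substrate=6 bound=3 product=4
t=9: arr=2 -> substrate=6 bound=3 product=6
t=10: arr=0 -> substrate=6 bound=3 product=6
t=11: arr=1 -> substrate=7 bound=3 product=6
t=12: arr=0 -> substrate=6 bound=3 product=7

Answer: 7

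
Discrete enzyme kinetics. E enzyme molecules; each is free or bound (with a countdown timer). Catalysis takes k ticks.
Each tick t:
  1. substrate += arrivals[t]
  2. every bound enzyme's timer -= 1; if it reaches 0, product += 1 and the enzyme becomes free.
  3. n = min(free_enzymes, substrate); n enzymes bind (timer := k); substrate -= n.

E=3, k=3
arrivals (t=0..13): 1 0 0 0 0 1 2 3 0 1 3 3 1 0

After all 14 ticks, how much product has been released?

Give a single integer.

Answer: 7

Derivation:
t=0: arr=1 -> substrate=0 bound=1 product=0
t=1: arr=0 -> substrate=0 bound=1 product=0
t=2: arr=0 -> substrate=0 bound=1 product=0
t=3: arr=0 -> substrate=0 bound=0 product=1
t=4: arr=0 -> substrate=0 bound=0 product=1
t=5: arr=1 -> substrate=0 bound=1 product=1
t=6: arr=2 -> substrate=0 bound=3 product=1
t=7: arr=3 -> substrate=3 bound=3 product=1
t=8: arr=0 -> substrate=2 bound=3 product=2
t=9: arr=1 -> substrate=1 bound=3 product=4
t=10: arr=3 -> substrate=4 bound=3 product=4
t=11: arr=3 -> substrate=6 bound=3 product=5
t=12: arr=1 -> substrate=5 bound=3 product=7
t=13: arr=0 -> substrate=5 bound=3 product=7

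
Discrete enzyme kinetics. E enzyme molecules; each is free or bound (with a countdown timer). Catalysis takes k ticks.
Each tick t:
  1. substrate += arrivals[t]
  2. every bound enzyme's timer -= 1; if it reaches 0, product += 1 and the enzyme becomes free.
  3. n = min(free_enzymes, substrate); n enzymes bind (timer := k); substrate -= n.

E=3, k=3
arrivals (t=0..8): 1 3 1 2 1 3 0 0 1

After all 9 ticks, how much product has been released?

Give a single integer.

Answer: 6

Derivation:
t=0: arr=1 -> substrate=0 bound=1 product=0
t=1: arr=3 -> substrate=1 bound=3 product=0
t=2: arr=1 -> substrate=2 bound=3 product=0
t=3: arr=2 -> substrate=3 bound=3 product=1
t=4: arr=1 -> substrate=2 bound=3 product=3
t=5: arr=3 -> substrate=5 bound=3 product=3
t=6: arr=0 -> substrate=4 bound=3 product=4
t=7: arr=0 -> substrate=2 bound=3 product=6
t=8: arr=1 -> substrate=3 bound=3 product=6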